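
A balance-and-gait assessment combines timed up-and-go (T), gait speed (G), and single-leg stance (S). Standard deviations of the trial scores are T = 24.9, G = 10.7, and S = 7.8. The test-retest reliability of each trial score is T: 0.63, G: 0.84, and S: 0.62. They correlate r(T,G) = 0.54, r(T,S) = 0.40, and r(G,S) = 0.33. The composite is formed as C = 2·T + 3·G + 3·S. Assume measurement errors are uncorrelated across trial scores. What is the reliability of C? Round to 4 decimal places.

0.8211

Var(C) = 2²·24.9² + 3²·10.7² + 3²·7.8² + 2·[6·24.9·10.7·0.54 + 6·24.9·7.8·0.40 + 9·10.7·7.8·0.33] = 4058.01 + 3154.47 = 7212.48.
Under uncorrelated errors the observed covariances equal the true-score covariances, so only the own-variance terms attenuate.
True-score variance = [2²·24.9²·0.63 + 3²·10.7²·0.84 + 3²·7.8²·0.62] + 3154.47 = 2767.46 + 3154.47 = 5921.93.
Reliability = 5921.93 / 7212.48 = 0.8211.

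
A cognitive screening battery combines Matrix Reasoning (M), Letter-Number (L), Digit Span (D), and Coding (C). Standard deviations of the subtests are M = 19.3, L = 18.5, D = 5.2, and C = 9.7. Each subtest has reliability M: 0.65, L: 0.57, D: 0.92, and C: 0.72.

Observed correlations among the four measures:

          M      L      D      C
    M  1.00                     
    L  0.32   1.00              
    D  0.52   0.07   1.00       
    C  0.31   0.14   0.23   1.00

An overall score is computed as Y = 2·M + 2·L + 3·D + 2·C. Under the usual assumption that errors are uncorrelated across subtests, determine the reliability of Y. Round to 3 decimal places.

Var(Y) = 2²·19.3² + 2²·18.5² + 3²·5.2² + 2²·9.7² + 2·[4·19.3·18.5·0.32 + 6·19.3·5.2·0.52 + 4·19.3·9.7·0.31 + 6·18.5·5.2·0.07 + 4·18.5·9.7·0.14 + 6·5.2·9.7·0.23] = 3478.68 + 2425.58 = 5904.26.
Because errors are independent across components, Cov(Tᵢ,Tⱼ) = Cov(Xᵢ,Xⱼ); the off-diagonal part of the true-score variance is the same as above.
True-score variance = [2²·19.3²·0.65 + 2²·18.5²·0.57 + 3²·5.2²·0.92 + 2²·9.7²·0.72] + 2425.58 = 2243.67 + 2425.58 = 4669.26.
Reliability = 4669.26 / 5904.26 = 0.791.

0.791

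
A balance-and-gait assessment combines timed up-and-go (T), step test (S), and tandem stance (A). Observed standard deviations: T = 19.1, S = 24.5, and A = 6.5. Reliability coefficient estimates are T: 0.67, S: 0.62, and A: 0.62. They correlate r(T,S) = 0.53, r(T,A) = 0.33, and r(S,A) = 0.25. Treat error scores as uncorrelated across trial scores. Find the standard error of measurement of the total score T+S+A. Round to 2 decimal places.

19.09

Var(total) = 1007.31 + 657.591 = 1664.9.
True-score variance = 642.773 + 657.591 = 1300.36, so reliability = 0.7810.
Error variance = 1664.9 − 1300.36 = 364.537; SEM = √364.537 = 19.09.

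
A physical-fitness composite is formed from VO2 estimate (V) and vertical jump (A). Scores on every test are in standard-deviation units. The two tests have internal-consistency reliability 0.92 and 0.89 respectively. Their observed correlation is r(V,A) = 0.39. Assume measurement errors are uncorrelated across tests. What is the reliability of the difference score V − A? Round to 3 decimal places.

Var(V−A) = 1 + 1 − 2·0.39 = 2 − 0.78 = 1.22.
Because errors are independent across components, Cov(Tᵢ,Tⱼ) = Cov(Xᵢ,Xⱼ); the off-diagonal part of the true-score variance is the same as above.
True-score variance = [0.92 + 0.89] − 0.78 = 1.81 − 0.78 = 1.03.
Reliability = 1.03 / 1.22 = 0.844.

0.844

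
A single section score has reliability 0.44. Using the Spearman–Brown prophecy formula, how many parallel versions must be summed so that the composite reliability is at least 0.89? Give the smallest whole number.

11

k ≥ ρ*(1−ρ₁)/(ρ₁(1−ρ*)) = 0.89·0.56 / (0.44·0.11) = 10.298.
Smallest integer k = 11.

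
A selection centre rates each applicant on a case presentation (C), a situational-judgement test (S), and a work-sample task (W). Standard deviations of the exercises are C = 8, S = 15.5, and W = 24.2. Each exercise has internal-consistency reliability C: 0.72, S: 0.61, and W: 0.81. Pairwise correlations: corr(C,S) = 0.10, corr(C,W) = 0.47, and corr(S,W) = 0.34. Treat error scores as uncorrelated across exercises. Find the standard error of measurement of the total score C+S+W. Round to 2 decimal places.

14.93

Var(total) = 889.89 + 461.852 = 1351.74.
True-score variance = 667.001 + 461.852 = 1128.85, so reliability = 0.8351.
Error variance = 1351.74 − 1128.85 = 222.889; SEM = √222.889 = 14.93.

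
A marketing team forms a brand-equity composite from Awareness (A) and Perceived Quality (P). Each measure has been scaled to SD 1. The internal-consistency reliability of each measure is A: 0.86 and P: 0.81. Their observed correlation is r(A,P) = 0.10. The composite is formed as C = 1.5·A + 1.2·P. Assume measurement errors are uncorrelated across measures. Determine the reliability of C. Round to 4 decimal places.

0.8547

Var(C) = 1.5² + 1.2² + 2·[1.8·0.10] = 3.69 + 0.36 = 4.05.
With uncorrelated errors the cross-covariances are all true-score covariance, so they carry over unchanged; only the diagonal terms shrink to ρᵢσᵢ².
True-score variance = [1.5²·0.86 + 1.2²·0.81] + 0.36 = 3.1014 + 0.36 = 3.4614.
Reliability = 3.4614 / 4.05 = 0.8547.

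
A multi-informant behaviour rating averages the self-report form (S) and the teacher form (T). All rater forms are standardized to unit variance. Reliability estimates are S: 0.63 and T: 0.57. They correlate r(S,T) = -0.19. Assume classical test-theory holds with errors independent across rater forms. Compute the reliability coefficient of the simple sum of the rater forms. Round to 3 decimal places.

0.506

Var(S+T) = 2 + 2·[(-0.19)] = 2 − 0.38 = 1.62.
Because errors are independent across components, Cov(Tᵢ,Tⱼ) = Cov(Xᵢ,Xⱼ); the off-diagonal part of the true-score variance is the same as above.
True-score variance = [0.63 + 0.57] − 0.38 = 1.2 − 0.38 = 0.82.
Reliability = 0.82 / 1.62 = 0.506.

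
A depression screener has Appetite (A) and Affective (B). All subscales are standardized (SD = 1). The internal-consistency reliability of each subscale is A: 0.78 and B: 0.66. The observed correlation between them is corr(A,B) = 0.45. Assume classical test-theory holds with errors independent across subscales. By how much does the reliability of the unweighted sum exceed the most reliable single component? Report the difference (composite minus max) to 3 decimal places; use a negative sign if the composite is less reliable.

0.027

Var(sum) = 2 + 0.9 = 2.9; true-score variance = 1.44 + 0.9 = 2.34; composite reliability = 0.8069.
Max component reliability = 0.7800.
Difference = 0.8069 − 0.7800 = 0.027.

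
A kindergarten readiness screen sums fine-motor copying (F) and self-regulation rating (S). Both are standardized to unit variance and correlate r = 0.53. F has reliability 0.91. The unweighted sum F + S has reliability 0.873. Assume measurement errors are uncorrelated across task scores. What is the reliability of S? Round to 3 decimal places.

Var(F+S) = 2 + 2·0.53 = 3.060.
True-score variance = ρ_F + ρ_S + 2·0.53, so 0.873 = (0.91 + ρ_S + 1.06) / 3.060.
ρ_S = 0.873·3.060 − 0.91 − 1.06 = 0.701.

0.701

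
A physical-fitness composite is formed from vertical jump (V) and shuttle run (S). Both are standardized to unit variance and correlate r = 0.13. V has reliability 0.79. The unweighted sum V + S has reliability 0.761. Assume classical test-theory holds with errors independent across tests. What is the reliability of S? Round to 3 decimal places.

Var(V+S) = 2 + 2·0.13 = 2.260.
True-score variance = ρ_V + ρ_S + 2·0.13, so 0.761 = (0.79 + ρ_S + 0.26) / 2.260.
ρ_S = 0.761·2.260 − 0.79 − 0.26 = 0.670.

0.670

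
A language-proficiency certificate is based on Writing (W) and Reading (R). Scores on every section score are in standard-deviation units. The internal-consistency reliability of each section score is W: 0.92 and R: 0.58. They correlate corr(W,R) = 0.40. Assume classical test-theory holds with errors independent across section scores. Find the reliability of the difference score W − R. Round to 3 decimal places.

Var(W−R) = 1 + 1 − 2·0.40 = 2 − 0.8 = 1.2.
Because errors are independent across components, Cov(Tᵢ,Tⱼ) = Cov(Xᵢ,Xⱼ); the off-diagonal part of the true-score variance is the same as above.
True-score variance = [0.92 + 0.58] − 0.8 = 1.5 − 0.8 = 0.7.
Reliability = 0.7 / 1.2 = 0.583.

0.583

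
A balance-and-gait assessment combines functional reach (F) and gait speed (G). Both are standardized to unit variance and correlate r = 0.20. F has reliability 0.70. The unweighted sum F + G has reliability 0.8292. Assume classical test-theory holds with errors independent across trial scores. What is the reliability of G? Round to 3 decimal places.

Var(F+G) = 2 + 2·0.20 = 2.400.
True-score variance = ρ_F + ρ_G + 2·0.20, so 0.8292 = (0.70 + ρ_G + 0.40) / 2.400.
ρ_G = 0.8292·2.400 − 0.70 − 0.40 = 0.890.

0.890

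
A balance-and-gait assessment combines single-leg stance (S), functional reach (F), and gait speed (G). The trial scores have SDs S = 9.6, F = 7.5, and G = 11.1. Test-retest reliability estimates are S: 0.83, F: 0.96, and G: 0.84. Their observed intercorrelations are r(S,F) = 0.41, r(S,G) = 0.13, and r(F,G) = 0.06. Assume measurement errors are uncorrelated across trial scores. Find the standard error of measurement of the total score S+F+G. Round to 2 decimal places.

Var(total) = 271.62 + 96.7356 = 368.356.
True-score variance = 233.989 + 96.7356 = 330.725, so reliability = 0.8978.
Error variance = 368.356 − 330.725 = 37.6308; SEM = √37.6308 = 6.13.

6.13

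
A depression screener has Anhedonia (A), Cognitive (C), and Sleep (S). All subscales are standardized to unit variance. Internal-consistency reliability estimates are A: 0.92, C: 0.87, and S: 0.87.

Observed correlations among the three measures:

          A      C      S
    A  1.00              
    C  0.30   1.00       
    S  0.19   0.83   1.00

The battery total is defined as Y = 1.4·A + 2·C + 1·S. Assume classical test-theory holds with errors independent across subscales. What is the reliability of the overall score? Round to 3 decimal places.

0.935

Var(Y) = 1.4² + 2² + 1 + 2·[2.8·0.30 + 1.4·0.19 + 2·0.83] = 6.96 + 5.532 = 12.492.
Because errors are independent across components, Cov(Tᵢ,Tⱼ) = Cov(Xᵢ,Xⱼ); the off-diagonal part of the true-score variance is the same as above.
True-score variance = [1.4²·0.92 + 2²·0.87 + 0.87] + 5.532 = 6.1532 + 5.532 = 11.6852.
Reliability = 11.6852 / 12.492 = 0.935.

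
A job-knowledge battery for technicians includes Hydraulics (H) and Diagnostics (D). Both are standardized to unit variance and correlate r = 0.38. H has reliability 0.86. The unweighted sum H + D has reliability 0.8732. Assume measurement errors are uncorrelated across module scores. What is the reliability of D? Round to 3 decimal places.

0.790

Var(H+D) = 2 + 2·0.38 = 2.760.
True-score variance = ρ_H + ρ_D + 2·0.38, so 0.8732 = (0.86 + ρ_D + 0.76) / 2.760.
ρ_D = 0.8732·2.760 − 0.86 − 0.76 = 0.790.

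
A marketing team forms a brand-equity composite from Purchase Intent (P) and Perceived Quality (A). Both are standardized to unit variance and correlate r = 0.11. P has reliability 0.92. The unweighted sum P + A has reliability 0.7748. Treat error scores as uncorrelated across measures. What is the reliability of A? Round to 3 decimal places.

0.580

Var(P+A) = 2 + 2·0.11 = 2.220.
True-score variance = ρ_P + ρ_A + 2·0.11, so 0.7748 = (0.92 + ρ_A + 0.22) / 2.220.
ρ_A = 0.7748·2.220 − 0.92 − 0.22 = 0.580.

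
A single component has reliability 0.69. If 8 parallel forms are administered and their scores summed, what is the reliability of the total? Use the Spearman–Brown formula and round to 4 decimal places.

ρ_k = kρ / (1 + (k−1)ρ) = 8·0.69 / (1 + 7·0.69) = 5.520 / 5.830 = 0.9468.

0.9468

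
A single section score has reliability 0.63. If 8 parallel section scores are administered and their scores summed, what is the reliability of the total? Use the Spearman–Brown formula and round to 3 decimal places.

ρ_k = kρ / (1 + (k−1)ρ) = 8·0.63 / (1 + 7·0.63) = 5.040 / 5.410 = 0.932.

0.932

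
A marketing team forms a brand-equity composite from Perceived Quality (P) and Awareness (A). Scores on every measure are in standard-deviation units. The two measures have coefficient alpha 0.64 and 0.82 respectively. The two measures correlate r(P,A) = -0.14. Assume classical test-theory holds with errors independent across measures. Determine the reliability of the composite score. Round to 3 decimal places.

0.686

Var(P+A) = 2 + 2·[(-0.14)] = 2 − 0.28 = 1.72.
With uncorrelated errors the cross-covariances are all true-score covariance, so they carry over unchanged; only the diagonal terms shrink to ρᵢσᵢ².
True-score variance = [0.64 + 0.82] − 0.28 = 1.46 − 0.28 = 1.18.
Reliability = 1.18 / 1.72 = 0.686.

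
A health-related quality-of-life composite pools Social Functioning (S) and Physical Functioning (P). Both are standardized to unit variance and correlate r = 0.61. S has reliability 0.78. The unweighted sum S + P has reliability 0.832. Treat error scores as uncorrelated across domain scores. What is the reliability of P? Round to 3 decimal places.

0.679

Var(S+P) = 2 + 2·0.61 = 3.220.
True-score variance = ρ_S + ρ_P + 2·0.61, so 0.832 = (0.78 + ρ_P + 1.22) / 3.220.
ρ_P = 0.832·3.220 − 0.78 − 1.22 = 0.679.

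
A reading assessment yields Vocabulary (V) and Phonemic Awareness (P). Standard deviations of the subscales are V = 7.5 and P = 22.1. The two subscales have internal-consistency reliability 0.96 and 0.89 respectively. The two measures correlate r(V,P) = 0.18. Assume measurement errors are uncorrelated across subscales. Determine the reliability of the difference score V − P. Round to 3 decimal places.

Var(V−P) = 7.5² + 22.1² − 2·7.5·22.1·0.18 = 544.66 − 59.67 = 484.99.
Because errors are independent across components, Cov(Tᵢ,Tⱼ) = Cov(Xᵢ,Xⱼ); the off-diagonal part of the true-score variance is the same as above.
True-score variance = [7.5²·0.96 + 22.1²·0.89] − 59.67 = 488.685 − 59.67 = 429.015.
Reliability = 429.015 / 484.99 = 0.885.

0.885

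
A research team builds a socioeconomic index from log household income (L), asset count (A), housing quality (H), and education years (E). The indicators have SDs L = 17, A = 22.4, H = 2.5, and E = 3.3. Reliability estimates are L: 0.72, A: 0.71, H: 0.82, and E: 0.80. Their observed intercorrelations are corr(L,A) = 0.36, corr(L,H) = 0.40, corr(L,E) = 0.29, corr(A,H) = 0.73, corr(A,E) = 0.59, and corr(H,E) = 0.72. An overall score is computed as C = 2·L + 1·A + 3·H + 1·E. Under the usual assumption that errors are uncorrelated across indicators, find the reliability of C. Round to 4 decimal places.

Var(C) = 2²·17² + 22.4² + 3²·2.5² + 3.3² + 2·[2·17·22.4·0.36 + 6·17·2.5·0.40 + 2·17·3.3·0.29 + 3·22.4·2.5·0.73 + 22.4·3.3·0.59 + 3·2.5·3.3·0.72] = 1724.9 + 1185.57 = 2910.47.
With uncorrelated errors the cross-covariances are all true-score covariance, so they carry over unchanged; only the diagonal terms shrink to ρᵢσᵢ².
True-score variance = [2²·17²·0.72 + 22.4²·0.71 + 3²·2.5²·0.82 + 3.3²·0.80] + 1185.57 = 1243.41 + 1185.57 = 2428.98.
Reliability = 2428.98 / 2910.47 = 0.8346.

0.8346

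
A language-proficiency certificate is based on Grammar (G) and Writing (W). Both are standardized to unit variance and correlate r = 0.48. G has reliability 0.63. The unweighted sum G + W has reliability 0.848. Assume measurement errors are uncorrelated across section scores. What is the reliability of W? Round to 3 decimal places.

0.920

Var(G+W) = 2 + 2·0.48 = 2.960.
True-score variance = ρ_G + ρ_W + 2·0.48, so 0.848 = (0.63 + ρ_W + 0.96) / 2.960.
ρ_W = 0.848·2.960 − 0.63 − 0.96 = 0.920.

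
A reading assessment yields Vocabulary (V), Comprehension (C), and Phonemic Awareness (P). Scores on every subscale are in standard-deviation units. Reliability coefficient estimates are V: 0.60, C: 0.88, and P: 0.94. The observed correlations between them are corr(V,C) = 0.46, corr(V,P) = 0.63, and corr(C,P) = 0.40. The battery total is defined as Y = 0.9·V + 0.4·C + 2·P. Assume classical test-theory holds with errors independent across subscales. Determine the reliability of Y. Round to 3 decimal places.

0.929

Var(Y) = 0.9² + 0.4² + 2² + 2·[0.36·0.46 + 1.8·0.63 + 0.8·0.40] = 4.97 + 3.2392 = 8.2092.
Under uncorrelated errors the observed covariances equal the true-score covariances, so only the own-variance terms attenuate.
True-score variance = [0.9²·0.60 + 0.4²·0.88 + 2²·0.94] + 3.2392 = 4.3868 + 3.2392 = 7.626.
Reliability = 7.626 / 8.2092 = 0.929.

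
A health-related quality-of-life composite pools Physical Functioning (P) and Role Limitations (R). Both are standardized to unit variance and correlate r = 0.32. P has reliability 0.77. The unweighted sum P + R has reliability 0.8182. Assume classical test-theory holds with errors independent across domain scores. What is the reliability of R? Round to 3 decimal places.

0.750

Var(P+R) = 2 + 2·0.32 = 2.640.
True-score variance = ρ_P + ρ_R + 2·0.32, so 0.8182 = (0.77 + ρ_R + 0.64) / 2.640.
ρ_R = 0.8182·2.640 − 0.77 − 0.64 = 0.750.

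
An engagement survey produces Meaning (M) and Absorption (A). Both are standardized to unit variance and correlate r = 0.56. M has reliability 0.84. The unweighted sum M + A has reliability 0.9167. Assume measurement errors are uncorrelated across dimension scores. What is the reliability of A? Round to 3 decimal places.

Var(M+A) = 2 + 2·0.56 = 3.120.
True-score variance = ρ_M + ρ_A + 2·0.56, so 0.9167 = (0.84 + ρ_A + 1.12) / 3.120.
ρ_A = 0.9167·3.120 − 0.84 − 1.12 = 0.900.

0.900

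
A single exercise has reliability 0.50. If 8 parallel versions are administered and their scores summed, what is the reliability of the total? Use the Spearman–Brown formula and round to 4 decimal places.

0.8889

ρ_k = kρ / (1 + (k−1)ρ) = 8·0.50 / (1 + 7·0.50) = 4.000 / 4.500 = 0.8889.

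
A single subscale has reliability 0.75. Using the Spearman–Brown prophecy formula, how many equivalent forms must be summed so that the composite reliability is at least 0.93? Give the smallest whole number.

k ≥ ρ*(1−ρ₁)/(ρ₁(1−ρ*)) = 0.93·0.25 / (0.75·0.07) = 4.429.
Smallest integer k = 5.

5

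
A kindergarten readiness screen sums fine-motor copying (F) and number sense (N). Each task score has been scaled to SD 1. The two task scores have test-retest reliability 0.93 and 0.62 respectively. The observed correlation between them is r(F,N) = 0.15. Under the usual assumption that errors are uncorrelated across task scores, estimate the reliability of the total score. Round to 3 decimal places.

Var(F+N) = 2 + 2·[0.15] = 2 + 0.3 = 2.3.
With uncorrelated errors the cross-covariances are all true-score covariance, so they carry over unchanged; only the diagonal terms shrink to ρᵢσᵢ².
True-score variance = [0.93 + 0.62] + 0.3 = 1.55 + 0.3 = 1.85.
Reliability = 1.85 / 2.3 = 0.804.

0.804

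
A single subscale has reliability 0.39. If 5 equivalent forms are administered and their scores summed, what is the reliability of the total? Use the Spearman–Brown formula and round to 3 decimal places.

ρ_k = kρ / (1 + (k−1)ρ) = 5·0.39 / (1 + 4·0.39) = 1.950 / 2.560 = 0.762.

0.762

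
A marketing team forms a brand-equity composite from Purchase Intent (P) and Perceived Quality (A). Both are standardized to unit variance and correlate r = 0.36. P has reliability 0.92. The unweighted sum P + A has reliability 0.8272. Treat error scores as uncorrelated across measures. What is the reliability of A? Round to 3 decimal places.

Var(P+A) = 2 + 2·0.36 = 2.720.
True-score variance = ρ_P + ρ_A + 2·0.36, so 0.8272 = (0.92 + ρ_A + 0.72) / 2.720.
ρ_A = 0.8272·2.720 − 0.92 − 0.72 = 0.610.

0.610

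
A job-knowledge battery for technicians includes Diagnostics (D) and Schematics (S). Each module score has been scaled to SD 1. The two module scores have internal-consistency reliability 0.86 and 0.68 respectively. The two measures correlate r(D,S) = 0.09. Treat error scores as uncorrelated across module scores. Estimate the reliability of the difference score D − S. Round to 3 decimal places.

Var(D−S) = 1 + 1 − 2·0.09 = 2 − 0.18 = 1.82.
Because errors are independent across components, Cov(Tᵢ,Tⱼ) = Cov(Xᵢ,Xⱼ); the off-diagonal part of the true-score variance is the same as above.
True-score variance = [0.86 + 0.68] − 0.18 = 1.54 − 0.18 = 1.36.
Reliability = 1.36 / 1.82 = 0.747.

0.747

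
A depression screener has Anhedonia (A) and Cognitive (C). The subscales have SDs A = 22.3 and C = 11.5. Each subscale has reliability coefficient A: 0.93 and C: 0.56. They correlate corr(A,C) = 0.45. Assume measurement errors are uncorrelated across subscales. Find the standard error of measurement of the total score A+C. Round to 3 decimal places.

9.644

Var(total) = 629.54 + 230.805 = 860.345.
True-score variance = 536.54 + 230.805 = 767.345, so reliability = 0.8919.
Error variance = 860.345 − 767.345 = 93.0003; SEM = √93.0003 = 9.644.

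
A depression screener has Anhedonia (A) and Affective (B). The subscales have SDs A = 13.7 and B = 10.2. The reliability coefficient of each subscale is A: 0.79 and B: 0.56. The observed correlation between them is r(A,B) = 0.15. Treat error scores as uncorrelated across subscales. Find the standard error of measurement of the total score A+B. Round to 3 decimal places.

Var(total) = 291.73 + 41.922 = 333.652.
True-score variance = 206.537 + 41.922 = 248.459, so reliability = 0.7447.
Error variance = 333.652 − 248.459 = 85.1925; SEM = √85.1925 = 9.230.

9.230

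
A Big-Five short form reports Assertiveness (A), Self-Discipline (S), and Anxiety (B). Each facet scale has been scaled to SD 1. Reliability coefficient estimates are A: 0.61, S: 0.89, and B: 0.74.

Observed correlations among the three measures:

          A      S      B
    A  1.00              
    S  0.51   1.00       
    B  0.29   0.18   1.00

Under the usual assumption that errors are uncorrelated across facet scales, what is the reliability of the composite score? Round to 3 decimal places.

0.847

Var(A+S+B) = 3 + 2·[0.51 + 0.29 + 0.18] = 3 + 1.96 = 4.96.
Because errors are independent across components, Cov(Tᵢ,Tⱼ) = Cov(Xᵢ,Xⱼ); the off-diagonal part of the true-score variance is the same as above.
True-score variance = [0.61 + 0.89 + 0.74] + 1.96 = 2.24 + 1.96 = 4.2.
Reliability = 4.2 / 4.96 = 0.847.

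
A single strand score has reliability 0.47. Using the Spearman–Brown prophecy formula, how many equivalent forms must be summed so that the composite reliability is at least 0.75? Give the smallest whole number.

4

k ≥ ρ*(1−ρ₁)/(ρ₁(1−ρ*)) = 0.75·0.53 / (0.47·0.25) = 3.383.
Smallest integer k = 4.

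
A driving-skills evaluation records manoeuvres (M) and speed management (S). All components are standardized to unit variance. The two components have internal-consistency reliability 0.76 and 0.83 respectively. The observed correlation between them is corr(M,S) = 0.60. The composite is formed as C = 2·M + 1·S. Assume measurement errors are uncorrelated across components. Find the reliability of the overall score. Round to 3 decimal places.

Var(C) = 2² + 1 + 2·[2·0.60] = 5 + 2.4 = 7.4.
Under uncorrelated errors the observed covariances equal the true-score covariances, so only the own-variance terms attenuate.
True-score variance = [2²·0.76 + 0.83] + 2.4 = 3.87 + 2.4 = 6.27.
Reliability = 6.27 / 7.4 = 0.847.

0.847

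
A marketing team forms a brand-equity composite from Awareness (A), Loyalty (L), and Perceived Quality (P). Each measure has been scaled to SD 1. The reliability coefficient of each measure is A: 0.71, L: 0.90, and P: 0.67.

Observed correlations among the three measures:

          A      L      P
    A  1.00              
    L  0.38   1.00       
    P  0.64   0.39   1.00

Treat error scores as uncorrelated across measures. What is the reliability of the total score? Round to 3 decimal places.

0.876

Var(A+L+P) = 3 + 2·[0.38 + 0.64 + 0.39] = 3 + 2.82 = 5.82.
Because errors are independent across components, Cov(Tᵢ,Tⱼ) = Cov(Xᵢ,Xⱼ); the off-diagonal part of the true-score variance is the same as above.
True-score variance = [0.71 + 0.90 + 0.67] + 2.82 = 2.28 + 2.82 = 5.1.
Reliability = 5.1 / 5.82 = 0.876.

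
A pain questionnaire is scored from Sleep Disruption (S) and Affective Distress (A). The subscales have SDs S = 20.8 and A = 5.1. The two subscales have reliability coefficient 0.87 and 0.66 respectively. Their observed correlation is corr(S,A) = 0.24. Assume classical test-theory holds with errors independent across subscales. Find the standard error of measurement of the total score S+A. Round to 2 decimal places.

8.07

Var(total) = 458.65 + 50.9184 = 509.568.
True-score variance = 393.563 + 50.9184 = 444.482, so reliability = 0.8723.
Error variance = 509.568 − 444.482 = 65.0866; SEM = √65.0866 = 8.07.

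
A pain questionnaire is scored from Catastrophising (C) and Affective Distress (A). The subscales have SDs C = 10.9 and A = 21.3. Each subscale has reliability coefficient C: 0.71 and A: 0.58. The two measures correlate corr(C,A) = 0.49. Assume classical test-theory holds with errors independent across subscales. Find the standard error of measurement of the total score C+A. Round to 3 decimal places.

15.000

Var(total) = 572.5 + 227.527 = 800.027.
True-score variance = 347.495 + 227.527 = 575.022, so reliability = 0.7188.
Error variance = 800.027 − 575.022 = 225.005; SEM = √225.005 = 15.000.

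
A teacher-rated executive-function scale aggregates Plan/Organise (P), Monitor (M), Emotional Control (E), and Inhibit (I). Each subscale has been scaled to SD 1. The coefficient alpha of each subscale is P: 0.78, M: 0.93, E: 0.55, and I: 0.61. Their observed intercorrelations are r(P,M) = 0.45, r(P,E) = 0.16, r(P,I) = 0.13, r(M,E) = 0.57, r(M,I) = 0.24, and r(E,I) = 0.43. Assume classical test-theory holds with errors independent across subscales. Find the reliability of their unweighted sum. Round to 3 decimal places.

0.858

Var(P+M+E+I) = 4 + 2·[0.45 + 0.16 + 0.13 + 0.57 + 0.24 + 0.43] = 4 + 3.96 = 7.96.
Under uncorrelated errors the observed covariances equal the true-score covariances, so only the own-variance terms attenuate.
True-score variance = [0.78 + 0.93 + 0.55 + 0.61] + 3.96 = 2.87 + 3.96 = 6.83.
Reliability = 6.83 / 7.96 = 0.858.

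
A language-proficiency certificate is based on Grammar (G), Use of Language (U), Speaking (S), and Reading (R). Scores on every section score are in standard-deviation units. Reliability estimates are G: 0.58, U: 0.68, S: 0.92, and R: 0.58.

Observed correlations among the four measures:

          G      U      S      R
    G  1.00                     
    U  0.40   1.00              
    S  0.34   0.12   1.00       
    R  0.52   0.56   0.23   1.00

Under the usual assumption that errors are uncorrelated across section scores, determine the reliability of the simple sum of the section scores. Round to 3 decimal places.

0.851

Var(G+U+S+R) = 4 + 2·[0.40 + 0.34 + 0.52 + 0.12 + 0.56 + 0.23] = 4 + 4.34 = 8.34.
With uncorrelated errors the cross-covariances are all true-score covariance, so they carry over unchanged; only the diagonal terms shrink to ρᵢσᵢ².
True-score variance = [0.58 + 0.68 + 0.92 + 0.58] + 4.34 = 2.76 + 4.34 = 7.1.
Reliability = 7.1 / 8.34 = 0.851.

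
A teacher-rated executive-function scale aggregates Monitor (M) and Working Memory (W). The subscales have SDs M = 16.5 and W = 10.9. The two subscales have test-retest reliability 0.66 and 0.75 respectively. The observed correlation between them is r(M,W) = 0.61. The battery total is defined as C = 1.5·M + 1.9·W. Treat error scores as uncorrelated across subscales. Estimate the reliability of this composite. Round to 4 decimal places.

Var(C) = 1.5²·16.5² + 1.9²·10.9² + 2·[2.85·16.5·10.9·0.61] = 1041.47 + 625.338 = 1666.81.
With uncorrelated errors the cross-covariances are all true-score covariance, so they carry over unchanged; only the diagonal terms shrink to ρᵢσᵢ².
True-score variance = [1.5²·16.5²·0.66 + 1.9²·10.9²·0.75] + 625.338 = 725.969 + 625.338 = 1351.31.
Reliability = 1351.31 / 1666.81 = 0.8107.

0.8107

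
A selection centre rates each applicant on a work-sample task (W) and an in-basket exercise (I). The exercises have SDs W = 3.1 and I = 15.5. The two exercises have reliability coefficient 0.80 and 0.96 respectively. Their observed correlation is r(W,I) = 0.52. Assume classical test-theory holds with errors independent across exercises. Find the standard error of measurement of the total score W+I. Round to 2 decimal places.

Var(total) = 249.86 + 49.972 = 299.832.
True-score variance = 238.328 + 49.972 = 288.3, so reliability = 0.9615.
Error variance = 299.832 − 288.3 = 11.532; SEM = √11.532 = 3.40.

3.40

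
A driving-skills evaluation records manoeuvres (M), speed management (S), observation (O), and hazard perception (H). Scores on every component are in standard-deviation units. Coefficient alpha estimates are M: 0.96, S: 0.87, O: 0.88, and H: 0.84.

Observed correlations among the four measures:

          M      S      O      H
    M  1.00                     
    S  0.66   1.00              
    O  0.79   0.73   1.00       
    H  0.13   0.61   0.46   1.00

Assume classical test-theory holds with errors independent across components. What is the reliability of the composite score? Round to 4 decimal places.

Var(M+S+O+H) = 4 + 2·[0.66 + 0.79 + 0.13 + 0.73 + 0.61 + 0.46] = 4 + 6.76 = 10.76.
Because errors are independent across components, Cov(Tᵢ,Tⱼ) = Cov(Xᵢ,Xⱼ); the off-diagonal part of the true-score variance is the same as above.
True-score variance = [0.96 + 0.87 + 0.88 + 0.84] + 6.76 = 3.55 + 6.76 = 10.31.
Reliability = 10.31 / 10.76 = 0.9582.

0.9582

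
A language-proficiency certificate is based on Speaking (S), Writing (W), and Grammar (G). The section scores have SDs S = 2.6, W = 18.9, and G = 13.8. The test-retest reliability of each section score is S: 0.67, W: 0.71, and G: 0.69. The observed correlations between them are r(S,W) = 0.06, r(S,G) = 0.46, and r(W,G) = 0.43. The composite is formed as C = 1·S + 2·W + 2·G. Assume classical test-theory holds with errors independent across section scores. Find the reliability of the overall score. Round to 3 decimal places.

Var(C) = 2.6² + 2²·18.9² + 2²·13.8² + 2·[2·2.6·18.9·0.06 + 2·2.6·13.8·0.46 + 4·18.9·13.8·0.43] = 2197.36 + 975.034 = 3172.39.
With uncorrelated errors the cross-covariances are all true-score covariance, so they carry over unchanged; only the diagonal terms shrink to ρᵢσᵢ².
True-score variance = [2.6²·0.67 + 2²·18.9²·0.71 + 2²·13.8²·0.69] + 975.034 = 1544.62 + 975.034 = 2519.65.
Reliability = 2519.65 / 3172.39 = 0.794.

0.794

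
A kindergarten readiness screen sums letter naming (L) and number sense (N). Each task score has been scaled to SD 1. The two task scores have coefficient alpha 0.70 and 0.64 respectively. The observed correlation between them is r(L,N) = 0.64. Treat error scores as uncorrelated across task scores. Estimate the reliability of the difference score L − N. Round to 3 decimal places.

0.083

Var(L−N) = 1 + 1 − 2·0.64 = 2 − 1.28 = 0.72.
With uncorrelated errors the cross-covariances are all true-score covariance, so they carry over unchanged; only the diagonal terms shrink to ρᵢσᵢ².
True-score variance = [0.70 + 0.64] − 1.28 = 1.34 − 1.28 = 0.06.
Reliability = 0.06 / 0.72 = 0.083.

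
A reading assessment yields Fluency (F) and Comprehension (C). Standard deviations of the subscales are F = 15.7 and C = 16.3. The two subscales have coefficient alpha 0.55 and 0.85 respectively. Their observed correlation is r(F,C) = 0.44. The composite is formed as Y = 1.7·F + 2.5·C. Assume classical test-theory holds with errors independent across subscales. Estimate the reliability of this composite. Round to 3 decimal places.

Var(Y) = 1.7²·15.7² + 2.5²·16.3² + 2·[4.25·15.7·16.3·0.44] = 2372.92 + 957.103 = 3330.02.
With uncorrelated errors the cross-covariances are all true-score covariance, so they carry over unchanged; only the diagonal terms shrink to ρᵢσᵢ².
True-score variance = [1.7²·15.7²·0.55 + 2.5²·16.3²·0.85] + 957.103 = 1803.27 + 957.103 = 2760.38.
Reliability = 2760.38 / 3330.02 = 0.829.

0.829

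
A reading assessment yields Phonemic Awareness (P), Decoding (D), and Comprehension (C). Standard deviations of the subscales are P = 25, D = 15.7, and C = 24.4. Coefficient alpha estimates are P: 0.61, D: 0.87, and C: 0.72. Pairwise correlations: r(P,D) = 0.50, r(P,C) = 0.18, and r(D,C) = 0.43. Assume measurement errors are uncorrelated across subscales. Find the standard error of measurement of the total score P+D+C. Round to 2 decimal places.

Var(total) = 1466.85 + 941.549 = 2408.4.
True-score variance = 1024.36 + 941.549 = 1965.9, so reliability = 0.8163.
Error variance = 2408.4 − 1965.9 = 442.495; SEM = √442.495 = 21.04.

21.04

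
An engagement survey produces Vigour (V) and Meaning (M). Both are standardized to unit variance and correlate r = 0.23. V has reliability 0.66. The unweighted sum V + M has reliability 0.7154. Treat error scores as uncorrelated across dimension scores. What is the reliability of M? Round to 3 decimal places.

0.640

Var(V+M) = 2 + 2·0.23 = 2.460.
True-score variance = ρ_V + ρ_M + 2·0.23, so 0.7154 = (0.66 + ρ_M + 0.46) / 2.460.
ρ_M = 0.7154·2.460 − 0.66 − 0.46 = 0.640.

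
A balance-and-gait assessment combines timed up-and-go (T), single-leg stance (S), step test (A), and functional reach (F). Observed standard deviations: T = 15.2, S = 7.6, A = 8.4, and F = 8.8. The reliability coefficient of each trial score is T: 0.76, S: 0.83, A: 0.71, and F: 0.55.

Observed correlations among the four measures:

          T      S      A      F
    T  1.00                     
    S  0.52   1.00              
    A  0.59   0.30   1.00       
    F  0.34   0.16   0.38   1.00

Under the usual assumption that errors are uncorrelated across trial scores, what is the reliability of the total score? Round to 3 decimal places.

Var(T+S+A+F) = 15.2² + 7.6² + 8.4² + 8.8² + 2·[15.2·7.6·0.52 + 15.2·8.4·0.59 + 15.2·8.8·0.34 + 7.6·8.4·0.30 + 7.6·8.8·0.16 + 8.4·8.8·0.38] = 436.8 + 477.645 = 914.445.
With uncorrelated errors the cross-covariances are all true-score covariance, so they carry over unchanged; only the diagonal terms shrink to ρᵢσᵢ².
True-score variance = [15.2²·0.76 + 7.6²·0.83 + 8.4²·0.71 + 8.8²·0.55] + 477.645 = 316.221 + 477.645 = 793.866.
Reliability = 793.866 / 914.445 = 0.868.

0.868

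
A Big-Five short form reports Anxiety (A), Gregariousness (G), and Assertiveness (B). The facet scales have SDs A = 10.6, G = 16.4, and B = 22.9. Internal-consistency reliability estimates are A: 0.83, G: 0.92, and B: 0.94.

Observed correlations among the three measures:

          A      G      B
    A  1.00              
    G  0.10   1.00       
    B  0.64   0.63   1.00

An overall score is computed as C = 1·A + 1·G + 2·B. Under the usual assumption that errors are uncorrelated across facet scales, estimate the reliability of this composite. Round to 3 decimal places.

Var(C) = 10.6² + 16.4² + 2²·22.9² + 2·[10.6·16.4·0.10 + 2·10.6·22.9·0.64 + 2·16.4·22.9·0.63] = 2478.96 + 1602.59 = 4081.55.
Because errors are independent across components, Cov(Tᵢ,Tⱼ) = Cov(Xᵢ,Xⱼ); the off-diagonal part of the true-score variance is the same as above.
True-score variance = [10.6²·0.83 + 16.4²·0.92 + 2²·22.9²·0.94] + 1602.59 = 2312.48 + 1602.59 = 3915.08.
Reliability = 3915.08 / 4081.55 = 0.959.

0.959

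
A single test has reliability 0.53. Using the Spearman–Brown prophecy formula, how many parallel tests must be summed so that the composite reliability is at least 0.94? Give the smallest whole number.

14

k ≥ ρ*(1−ρ₁)/(ρ₁(1−ρ*)) = 0.94·0.47 / (0.53·0.06) = 13.893.
Smallest integer k = 14.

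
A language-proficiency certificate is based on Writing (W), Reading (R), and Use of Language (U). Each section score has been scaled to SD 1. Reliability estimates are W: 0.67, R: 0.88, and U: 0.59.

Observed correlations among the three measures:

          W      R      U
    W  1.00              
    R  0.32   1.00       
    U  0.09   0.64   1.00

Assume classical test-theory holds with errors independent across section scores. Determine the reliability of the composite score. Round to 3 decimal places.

Var(W+R+U) = 3 + 2·[0.32 + 0.09 + 0.64] = 3 + 2.1 = 5.1.
Under uncorrelated errors the observed covariances equal the true-score covariances, so only the own-variance terms attenuate.
True-score variance = [0.67 + 0.88 + 0.59] + 2.1 = 2.14 + 2.1 = 4.24.
Reliability = 4.24 / 5.1 = 0.831.

0.831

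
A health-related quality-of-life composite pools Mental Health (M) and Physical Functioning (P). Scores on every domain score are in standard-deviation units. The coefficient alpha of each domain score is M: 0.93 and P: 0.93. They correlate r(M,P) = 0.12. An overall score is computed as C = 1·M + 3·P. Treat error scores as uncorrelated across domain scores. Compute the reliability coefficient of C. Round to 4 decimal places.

Var(C) = 1 + 3² + 2·[3·0.12] = 10 + 0.72 = 10.72.
Under uncorrelated errors the observed covariances equal the true-score covariances, so only the own-variance terms attenuate.
True-score variance = [0.93 + 3²·0.93] + 0.72 = 9.3 + 0.72 = 10.02.
Reliability = 10.02 / 10.72 = 0.9347.

0.9347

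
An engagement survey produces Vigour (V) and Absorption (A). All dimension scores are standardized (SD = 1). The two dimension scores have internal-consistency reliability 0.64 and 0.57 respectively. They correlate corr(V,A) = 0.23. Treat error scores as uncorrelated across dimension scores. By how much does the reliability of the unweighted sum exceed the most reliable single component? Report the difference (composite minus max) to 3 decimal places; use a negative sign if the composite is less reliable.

Var(sum) = 2 + 0.46 = 2.46; true-score variance = 1.21 + 0.46 = 1.67; composite reliability = 0.6789.
Max component reliability = 0.6400.
Difference = 0.6789 − 0.6400 = 0.039.

0.039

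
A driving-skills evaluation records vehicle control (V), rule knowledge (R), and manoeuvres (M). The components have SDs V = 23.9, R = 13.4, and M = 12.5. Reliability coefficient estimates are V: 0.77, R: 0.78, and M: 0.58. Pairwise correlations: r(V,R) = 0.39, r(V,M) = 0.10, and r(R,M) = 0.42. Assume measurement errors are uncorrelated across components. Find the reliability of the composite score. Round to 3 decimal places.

Var(V+R+M) = 23.9² + 13.4² + 12.5² + 2·[23.9·13.4·0.39 + 23.9·12.5·0.10 + 13.4·12.5·0.42] = 907.02 + 450.253 = 1357.27.
Under uncorrelated errors the observed covariances equal the true-score covariances, so only the own-variance terms attenuate.
True-score variance = [23.9²·0.77 + 13.4²·0.78 + 12.5²·0.58] + 450.253 = 670.514 + 450.253 = 1120.77.
Reliability = 1120.77 / 1357.27 = 0.826.

0.826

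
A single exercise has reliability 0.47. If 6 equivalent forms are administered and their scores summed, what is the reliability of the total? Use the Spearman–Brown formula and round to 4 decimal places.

ρ_k = kρ / (1 + (k−1)ρ) = 6·0.47 / (1 + 5·0.47) = 2.820 / 3.350 = 0.8418.

0.8418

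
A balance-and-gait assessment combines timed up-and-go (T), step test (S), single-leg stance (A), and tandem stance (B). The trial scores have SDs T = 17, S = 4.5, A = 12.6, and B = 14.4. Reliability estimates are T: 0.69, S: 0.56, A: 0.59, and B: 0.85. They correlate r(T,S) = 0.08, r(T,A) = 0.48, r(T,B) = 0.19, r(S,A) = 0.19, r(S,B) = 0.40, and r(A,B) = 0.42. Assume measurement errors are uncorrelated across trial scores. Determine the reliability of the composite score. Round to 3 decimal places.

Var(T+S+A+B) = 17² + 4.5² + 12.6² + 14.4² + 2·[17·4.5·0.08 + 17·12.6·0.48 + 17·14.4·0.19 + 4.5·12.6·0.19 + 4.5·14.4·0.40 + 12.6·14.4·0.42] = 675.37 + 536.692 = 1212.06.
Under uncorrelated errors the observed covariances equal the true-score covariances, so only the own-variance terms attenuate.
True-score variance = [17²·0.69 + 4.5²·0.56 + 12.6²·0.59 + 14.4²·0.85] + 536.692 = 480.674 + 536.692 = 1017.37.
Reliability = 1017.37 / 1212.06 = 0.839.

0.839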